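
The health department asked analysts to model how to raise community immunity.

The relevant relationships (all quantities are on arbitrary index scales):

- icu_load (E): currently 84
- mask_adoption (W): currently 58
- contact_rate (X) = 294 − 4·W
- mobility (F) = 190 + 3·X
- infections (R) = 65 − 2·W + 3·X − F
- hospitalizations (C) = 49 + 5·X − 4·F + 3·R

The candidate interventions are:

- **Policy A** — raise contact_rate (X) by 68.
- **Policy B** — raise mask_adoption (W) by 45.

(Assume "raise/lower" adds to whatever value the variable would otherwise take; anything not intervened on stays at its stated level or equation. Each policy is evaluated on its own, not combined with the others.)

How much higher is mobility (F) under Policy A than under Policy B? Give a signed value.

Policy A (X + 68):
  W = 58
  X = 294 − 4·58 (+68 from intervention) = 130
  F = 190 + 3·130 = 580
Policy B (W + 45):
  W = 58 + 45 = 103
  X = 294 − 4·103 = -118
  F = 190 + 3·(-118) = -164
F: 580 − (-164) = 744

744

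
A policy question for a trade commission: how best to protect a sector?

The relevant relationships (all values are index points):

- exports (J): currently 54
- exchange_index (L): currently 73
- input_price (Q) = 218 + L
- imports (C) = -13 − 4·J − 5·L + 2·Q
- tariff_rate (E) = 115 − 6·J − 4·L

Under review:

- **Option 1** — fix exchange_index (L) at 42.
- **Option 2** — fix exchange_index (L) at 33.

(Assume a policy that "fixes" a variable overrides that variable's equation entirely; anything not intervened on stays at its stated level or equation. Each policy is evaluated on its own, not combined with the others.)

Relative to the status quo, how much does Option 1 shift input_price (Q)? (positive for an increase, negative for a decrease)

-31

Baseline:
  L = 73
  Q = 218 + 73 = 291
Option 1 (L := 42):
  L = 42
  Q = 218 + 42 = 260
Change in Q: 260 − 291 = -31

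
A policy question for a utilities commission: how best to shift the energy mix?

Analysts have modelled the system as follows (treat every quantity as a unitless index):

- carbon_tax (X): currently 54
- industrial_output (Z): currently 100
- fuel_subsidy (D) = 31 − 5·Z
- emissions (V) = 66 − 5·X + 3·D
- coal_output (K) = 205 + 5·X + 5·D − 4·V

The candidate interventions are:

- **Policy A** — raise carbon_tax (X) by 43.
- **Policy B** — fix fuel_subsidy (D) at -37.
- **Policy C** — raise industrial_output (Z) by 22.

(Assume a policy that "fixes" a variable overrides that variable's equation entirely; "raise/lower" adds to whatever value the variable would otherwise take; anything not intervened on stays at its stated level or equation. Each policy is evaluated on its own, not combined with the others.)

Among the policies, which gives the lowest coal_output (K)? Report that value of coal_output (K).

1550

Policy A (X + 43):
  X = 54 + 43 = 97
  Z = 100
  D = 31 − 5·100 = -469
  V = 66 − 5·97 + 3·(-469) = -1826
  K = 205 + 5·97 + 5·(-469) − 4·(-1826) = 5649
Policy B (D := -37):
  X = 54
  Z = 100
  D = -37
  V = 66 − 5·54 + 3·(-37) = -315
  K = 205 + 5·54 + 5·(-37) − 4·(-315) = 1550
Policy C (Z + 22):
  X = 54
  Z = 100 + 22 = 122
  D = 31 − 5·122 = -579
  V = 66 − 5·54 + 3·(-579) = -1941
  K = 205 + 5·54 + 5·(-579) − 4·(-1941) = 5344
Comparing — Policy A: K=5649, Policy B: K=1550, Policy C: K=5344. Lowest is 1550 (Policy B).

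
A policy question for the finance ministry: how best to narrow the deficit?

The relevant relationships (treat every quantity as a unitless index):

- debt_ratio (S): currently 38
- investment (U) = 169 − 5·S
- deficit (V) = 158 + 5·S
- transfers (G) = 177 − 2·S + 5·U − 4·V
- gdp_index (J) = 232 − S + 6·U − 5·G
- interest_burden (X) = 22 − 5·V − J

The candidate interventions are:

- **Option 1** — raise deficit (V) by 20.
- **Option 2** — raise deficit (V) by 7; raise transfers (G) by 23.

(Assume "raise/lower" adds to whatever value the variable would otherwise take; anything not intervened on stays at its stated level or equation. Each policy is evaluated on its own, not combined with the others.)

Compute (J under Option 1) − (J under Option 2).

Option 1 (V + 20):
  S = 38
  U = 169 − 5·38 = -21
  V = 158 + 5·38 (+20 from intervention) = 368
  G = 177 − 2·38 + 5·(-21) − 4·368 = -1476
  J = 232 − 38 + 6·(-21) − 5·(-1476) = 7448
Option 2 (V + 7, G + 23):
  S = 38
  U = 169 − 5·38 = -21
  V = 158 + 5·38 (+7 from intervention) = 355
  G = 177 − 2·38 + 5·(-21) − 4·355 (+23 from intervention) = -1401
  J = 232 − 38 + 6·(-21) − 5·(-1401) = 7073
J: 7448 − 7073 = 375

375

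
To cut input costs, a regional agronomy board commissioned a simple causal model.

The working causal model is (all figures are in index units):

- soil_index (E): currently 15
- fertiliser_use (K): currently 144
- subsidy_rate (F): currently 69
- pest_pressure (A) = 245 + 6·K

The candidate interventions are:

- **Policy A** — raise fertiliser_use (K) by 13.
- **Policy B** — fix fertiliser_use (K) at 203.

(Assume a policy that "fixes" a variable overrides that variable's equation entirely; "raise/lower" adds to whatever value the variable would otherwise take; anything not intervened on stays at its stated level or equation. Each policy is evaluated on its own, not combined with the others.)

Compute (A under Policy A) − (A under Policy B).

Policy A (K + 13):
  K = 144 + 13 = 157
  A = 245 + 6·157 = 1187
Policy B (K := 203):
  K = 203
  A = 245 + 6·203 = 1463
A: 1187 − 1463 = -276

-276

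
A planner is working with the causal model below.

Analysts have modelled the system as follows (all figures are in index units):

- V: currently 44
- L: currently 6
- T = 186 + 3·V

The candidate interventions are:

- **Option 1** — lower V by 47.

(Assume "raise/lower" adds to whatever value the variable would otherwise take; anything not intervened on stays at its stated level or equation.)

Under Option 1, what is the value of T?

177

Option 1 (V − 47):
  V = 44 − 47 = -3
  T = 186 + 3·(-3) = 177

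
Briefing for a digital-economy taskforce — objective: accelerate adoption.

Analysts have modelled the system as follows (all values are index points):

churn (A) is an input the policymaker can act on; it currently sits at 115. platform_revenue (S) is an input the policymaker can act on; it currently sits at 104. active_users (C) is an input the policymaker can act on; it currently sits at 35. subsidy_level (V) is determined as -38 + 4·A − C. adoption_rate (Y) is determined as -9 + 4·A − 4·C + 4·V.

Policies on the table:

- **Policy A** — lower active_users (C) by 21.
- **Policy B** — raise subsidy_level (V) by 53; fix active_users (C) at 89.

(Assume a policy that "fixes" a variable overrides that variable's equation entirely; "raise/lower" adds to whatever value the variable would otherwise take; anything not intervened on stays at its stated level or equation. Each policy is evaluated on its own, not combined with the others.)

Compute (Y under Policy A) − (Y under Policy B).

388

Policy A (C − 21):
  A = 115
  C = 35 − 21 = 14
  V = -38 + 4·115 − 14 = 408
  Y = -9 + 4·115 − 4·14 + 4·408 = 2027
Policy B (V + 53, C := 89):
  A = 115
  C = 89
  V = -38 + 4·115 − 89 (+53 from intervention) = 386
  Y = -9 + 4·115 − 4·89 + 4·386 = 1639
Y: 2027 − 1639 = 388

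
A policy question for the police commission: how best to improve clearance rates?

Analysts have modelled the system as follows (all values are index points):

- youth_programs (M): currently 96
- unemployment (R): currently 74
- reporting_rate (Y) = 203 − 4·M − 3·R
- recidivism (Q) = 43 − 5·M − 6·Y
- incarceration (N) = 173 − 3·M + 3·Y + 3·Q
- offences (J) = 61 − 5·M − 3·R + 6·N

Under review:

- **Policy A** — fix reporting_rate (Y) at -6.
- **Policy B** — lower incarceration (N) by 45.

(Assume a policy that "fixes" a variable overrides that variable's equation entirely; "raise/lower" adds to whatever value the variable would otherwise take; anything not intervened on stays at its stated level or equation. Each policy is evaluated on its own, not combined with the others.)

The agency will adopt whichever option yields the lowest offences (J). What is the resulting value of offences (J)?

Policy A (Y := -6):
  M = 96
  R = 74
  Y = -6
  Q = 43 − 5·96 − 6·(-6) = -401
  N = 173 − 3·96 + 3·(-6) + 3·(-401) = -1336
  J = 61 − 5·96 − 3·74 + 6·(-1336) = -8657
Policy B (N − 45):
  M = 96
  R = 74
  Y = 203 − 4·96 − 3·74 = -403
  Q = 43 − 5·96 − 6·(-403) = 1981
  N = 173 − 3·96 + 3·(-403) + 3·1981 (−45 from intervention) = 4574
  J = 61 − 5·96 − 3·74 + 6·4574 = 26803
Comparing — Policy A: J=-8657, Policy B: J=26803. Lowest is -8657 (Policy A).

-8657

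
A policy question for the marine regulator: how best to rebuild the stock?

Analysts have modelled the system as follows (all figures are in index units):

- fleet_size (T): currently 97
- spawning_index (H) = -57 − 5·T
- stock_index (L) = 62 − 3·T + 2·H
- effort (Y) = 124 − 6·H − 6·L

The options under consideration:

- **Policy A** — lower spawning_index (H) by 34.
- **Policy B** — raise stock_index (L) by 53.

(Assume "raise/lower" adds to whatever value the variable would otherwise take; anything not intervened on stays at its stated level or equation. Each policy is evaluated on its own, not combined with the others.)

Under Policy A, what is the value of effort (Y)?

11866

Policy A (H − 34):
  T = 97
  H = -57 − 5·97 (−34 from intervention) = -576
  L = 62 − 3·97 + 2·(-576) = -1381
  Y = 124 − 6·(-576) − 6·(-1381) = 11866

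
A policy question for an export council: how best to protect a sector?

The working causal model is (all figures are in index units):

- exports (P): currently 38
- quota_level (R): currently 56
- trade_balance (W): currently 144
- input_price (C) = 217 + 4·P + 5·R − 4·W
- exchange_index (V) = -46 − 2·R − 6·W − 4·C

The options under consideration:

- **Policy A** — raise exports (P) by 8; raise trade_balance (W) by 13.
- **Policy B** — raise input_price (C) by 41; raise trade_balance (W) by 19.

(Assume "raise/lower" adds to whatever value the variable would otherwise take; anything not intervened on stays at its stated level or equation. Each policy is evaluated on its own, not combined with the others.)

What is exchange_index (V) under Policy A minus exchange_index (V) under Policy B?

-24

Policy A (P + 8, W + 13):
  P = 38 + 8 = 46
  R = 56
  W = 144 + 13 = 157
  C = 217 + 4·46 + 5·56 − 4·157 = 53
  V = -46 − 2·56 − 6·157 − 4·53 = -1312
Policy B (C + 41, W + 19):
  P = 38
  R = 56
  W = 144 + 19 = 163
  C = 217 + 4·38 + 5·56 − 4·163 (+41 from intervention) = 38
  V = -46 − 2·56 − 6·163 − 4·38 = -1288
V: -1312 − (-1288) = -24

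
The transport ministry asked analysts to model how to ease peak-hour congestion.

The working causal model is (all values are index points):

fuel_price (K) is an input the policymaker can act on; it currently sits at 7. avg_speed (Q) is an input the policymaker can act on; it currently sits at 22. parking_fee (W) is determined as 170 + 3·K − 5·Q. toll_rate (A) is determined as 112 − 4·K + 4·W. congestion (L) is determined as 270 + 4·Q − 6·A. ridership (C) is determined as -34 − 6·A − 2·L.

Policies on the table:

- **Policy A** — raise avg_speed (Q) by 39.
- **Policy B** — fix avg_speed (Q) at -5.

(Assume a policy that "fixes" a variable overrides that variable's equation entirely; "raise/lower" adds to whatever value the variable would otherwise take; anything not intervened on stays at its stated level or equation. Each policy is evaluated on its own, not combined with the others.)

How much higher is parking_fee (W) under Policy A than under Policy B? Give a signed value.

Policy A (Q + 39):
  K = 7
  Q = 22 + 39 = 61
  W = 170 + 3·7 − 5·61 = -114
Policy B (Q := -5):
  K = 7
  Q = -5
  W = 170 + 3·7 − 5·(-5) = 216
W: -114 − 216 = -330

-330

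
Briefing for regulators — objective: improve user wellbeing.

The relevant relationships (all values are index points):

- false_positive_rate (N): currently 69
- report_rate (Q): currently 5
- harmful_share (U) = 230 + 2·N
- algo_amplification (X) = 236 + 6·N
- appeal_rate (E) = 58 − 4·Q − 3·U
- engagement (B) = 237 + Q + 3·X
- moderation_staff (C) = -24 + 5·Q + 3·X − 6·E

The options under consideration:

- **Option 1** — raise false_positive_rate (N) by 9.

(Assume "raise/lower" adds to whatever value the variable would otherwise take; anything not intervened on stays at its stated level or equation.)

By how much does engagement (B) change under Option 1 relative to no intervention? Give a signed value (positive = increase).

162

Baseline:
  N = 69
  Q = 5
  X = 236 + 6·69 = 650
  B = 237 + 5 + 3·650 = 2192
Option 1 (N + 9):
  N = 69 + 9 = 78
  Q = 5
  X = 236 + 6·78 = 704
  B = 237 + 5 + 3·704 = 2354
Change in B: 2354 − 2192 = 162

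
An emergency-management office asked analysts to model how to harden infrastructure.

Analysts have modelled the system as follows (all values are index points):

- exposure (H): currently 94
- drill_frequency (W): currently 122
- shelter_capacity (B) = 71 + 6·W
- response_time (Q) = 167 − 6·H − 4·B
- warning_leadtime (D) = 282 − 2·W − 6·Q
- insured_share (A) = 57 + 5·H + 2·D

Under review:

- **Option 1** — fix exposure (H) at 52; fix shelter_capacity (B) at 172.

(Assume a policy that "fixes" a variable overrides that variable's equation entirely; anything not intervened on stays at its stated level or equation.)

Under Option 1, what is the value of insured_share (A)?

10389

Option 1 (H := 52, B := 172):
  H = 52
  W = 122
  B = 172
  Q = 167 − 6·52 − 4·172 = -833
  D = 282 − 2·122 − 6·(-833) = 5036
  A = 57 + 5·52 + 2·5036 = 10389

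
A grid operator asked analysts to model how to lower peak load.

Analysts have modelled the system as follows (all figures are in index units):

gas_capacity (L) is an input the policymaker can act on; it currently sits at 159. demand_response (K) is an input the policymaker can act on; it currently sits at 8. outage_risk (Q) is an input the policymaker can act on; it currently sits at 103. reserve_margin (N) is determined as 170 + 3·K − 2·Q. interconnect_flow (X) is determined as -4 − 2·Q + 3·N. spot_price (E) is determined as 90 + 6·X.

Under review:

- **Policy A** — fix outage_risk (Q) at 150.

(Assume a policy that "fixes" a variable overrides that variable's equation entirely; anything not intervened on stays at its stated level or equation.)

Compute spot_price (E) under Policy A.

-3642

Policy A (Q := 150):
  K = 8
  Q = 150
  N = 170 + 3·8 − 2·150 = -106
  X = -4 − 2·150 + 3·(-106) = -622
  E = 90 + 6·(-622) = -3642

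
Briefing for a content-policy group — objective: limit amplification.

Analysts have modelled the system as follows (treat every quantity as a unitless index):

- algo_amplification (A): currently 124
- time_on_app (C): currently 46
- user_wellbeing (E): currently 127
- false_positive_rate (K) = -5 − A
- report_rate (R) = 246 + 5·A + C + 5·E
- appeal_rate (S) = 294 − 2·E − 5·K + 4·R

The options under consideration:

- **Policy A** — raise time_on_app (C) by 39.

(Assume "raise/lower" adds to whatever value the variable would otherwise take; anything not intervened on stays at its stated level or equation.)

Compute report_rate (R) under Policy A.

Policy A (C + 39):
  A = 124
  C = 46 + 39 = 85
  E = 127
  R = 246 + 5·124 + 85 + 5·127 = 1586

1586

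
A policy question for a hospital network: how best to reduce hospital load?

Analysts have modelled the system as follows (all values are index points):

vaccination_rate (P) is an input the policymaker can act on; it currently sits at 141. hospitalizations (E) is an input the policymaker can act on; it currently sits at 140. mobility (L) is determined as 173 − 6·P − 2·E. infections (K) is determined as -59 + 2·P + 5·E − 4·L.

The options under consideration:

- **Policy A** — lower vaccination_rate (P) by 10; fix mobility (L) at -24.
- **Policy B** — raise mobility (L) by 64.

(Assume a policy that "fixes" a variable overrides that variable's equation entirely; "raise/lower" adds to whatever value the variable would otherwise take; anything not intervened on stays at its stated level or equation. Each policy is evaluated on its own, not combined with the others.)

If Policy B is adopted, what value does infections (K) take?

Policy B (L + 64):
  P = 141
  E = 140
  L = 173 − 6·141 − 2·140 (+64 from intervention) = -889
  K = -59 + 2·141 + 5·140 − 4·(-889) = 4479

4479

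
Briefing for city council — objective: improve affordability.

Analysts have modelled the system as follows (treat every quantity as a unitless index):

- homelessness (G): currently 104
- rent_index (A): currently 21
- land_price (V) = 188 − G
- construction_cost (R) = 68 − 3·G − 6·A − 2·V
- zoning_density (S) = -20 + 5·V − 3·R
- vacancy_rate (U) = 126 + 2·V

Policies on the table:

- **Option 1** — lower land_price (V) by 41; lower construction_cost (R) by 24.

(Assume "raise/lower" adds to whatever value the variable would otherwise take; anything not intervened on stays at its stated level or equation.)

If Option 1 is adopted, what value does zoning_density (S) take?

Option 1 (V − 41, R − 24):
  G = 104
  A = 21
  V = 188 − 104 (−41 from intervention) = 43
  R = 68 − 3·104 − 6·21 − 2·43 (−24 from intervention) = -480
  S = -20 + 5·43 − 3·(-480) = 1635

1635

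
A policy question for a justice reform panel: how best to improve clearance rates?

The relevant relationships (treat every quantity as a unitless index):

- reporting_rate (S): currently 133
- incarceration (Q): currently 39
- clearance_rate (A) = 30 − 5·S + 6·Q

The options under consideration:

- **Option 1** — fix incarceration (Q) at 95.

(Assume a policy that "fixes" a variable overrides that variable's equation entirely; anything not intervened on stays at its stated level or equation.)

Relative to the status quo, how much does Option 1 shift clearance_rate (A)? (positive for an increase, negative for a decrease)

336

Baseline:
  S = 133
  Q = 39
  A = 30 − 5·133 + 6·39 = -401
Option 1 (Q := 95):
  S = 133
  Q = 95
  A = 30 − 5·133 + 6·95 = -65
Change in A: -65 − (-401) = 336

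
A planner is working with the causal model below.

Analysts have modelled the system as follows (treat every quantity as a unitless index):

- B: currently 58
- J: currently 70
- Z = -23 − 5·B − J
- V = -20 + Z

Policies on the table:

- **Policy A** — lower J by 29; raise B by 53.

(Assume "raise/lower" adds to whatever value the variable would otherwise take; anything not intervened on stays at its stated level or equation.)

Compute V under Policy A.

-639

Policy A (J − 29, B + 53):
  B = 58 + 53 = 111
  J = 70 − 29 = 41
  Z = -23 − 5·111 − 41 = -619
  V = -20 + (-619) = -639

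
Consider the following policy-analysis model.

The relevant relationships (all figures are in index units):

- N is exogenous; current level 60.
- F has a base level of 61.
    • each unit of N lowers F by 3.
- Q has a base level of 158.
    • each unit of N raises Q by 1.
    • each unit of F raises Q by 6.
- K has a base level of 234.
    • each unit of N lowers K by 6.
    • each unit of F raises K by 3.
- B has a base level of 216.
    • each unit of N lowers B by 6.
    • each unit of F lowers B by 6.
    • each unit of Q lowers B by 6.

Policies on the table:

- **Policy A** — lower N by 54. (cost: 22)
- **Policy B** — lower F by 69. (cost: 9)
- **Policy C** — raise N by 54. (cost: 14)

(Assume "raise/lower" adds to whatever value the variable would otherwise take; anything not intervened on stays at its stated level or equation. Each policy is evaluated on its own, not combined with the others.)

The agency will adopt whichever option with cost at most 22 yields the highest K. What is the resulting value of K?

327

Policy A (N − 54):
  N = 60 − 54 = 6
  F = 61 − 3·6 = 43
  K = 234 − 6·6 + 3·43 = 327
Policy B (F − 69):
  N = 60
  F = 61 − 3·60 (−69 from intervention) = -188
  K = 234 − 6·60 + 3·(-188) = -690
Policy C (N + 54):
  N = 60 + 54 = 114
  F = 61 − 3·114 = -281
  K = 234 − 6·114 + 3·(-281) = -1293
Comparing — Policy A: K=327, Policy B: K=-690, Policy C: K=-1293. Highest is 327 (Policy A).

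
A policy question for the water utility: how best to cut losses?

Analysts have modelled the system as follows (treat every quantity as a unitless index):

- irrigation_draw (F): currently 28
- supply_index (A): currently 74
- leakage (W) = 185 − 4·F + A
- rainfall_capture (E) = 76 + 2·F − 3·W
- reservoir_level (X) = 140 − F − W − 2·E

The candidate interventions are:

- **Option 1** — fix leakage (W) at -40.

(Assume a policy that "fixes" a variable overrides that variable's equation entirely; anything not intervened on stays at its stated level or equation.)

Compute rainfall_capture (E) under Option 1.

252

Option 1 (W := -40):
  F = 28
  A = 74
  W = -40
  E = 76 + 2·28 − 3·(-40) = 252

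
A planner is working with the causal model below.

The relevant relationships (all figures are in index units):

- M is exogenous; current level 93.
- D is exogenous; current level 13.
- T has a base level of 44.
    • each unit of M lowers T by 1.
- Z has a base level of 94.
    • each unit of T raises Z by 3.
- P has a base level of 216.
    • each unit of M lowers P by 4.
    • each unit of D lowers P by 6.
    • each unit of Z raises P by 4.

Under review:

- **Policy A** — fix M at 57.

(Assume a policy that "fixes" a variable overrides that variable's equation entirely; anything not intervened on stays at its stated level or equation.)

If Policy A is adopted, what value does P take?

130

Policy A (M := 57):
  M = 57
  D = 13
  T = 44 − 57 = -13
  Z = 94 + 3·(-13) = 55
  P = 216 − 4·57 − 6·13 + 4·55 = 130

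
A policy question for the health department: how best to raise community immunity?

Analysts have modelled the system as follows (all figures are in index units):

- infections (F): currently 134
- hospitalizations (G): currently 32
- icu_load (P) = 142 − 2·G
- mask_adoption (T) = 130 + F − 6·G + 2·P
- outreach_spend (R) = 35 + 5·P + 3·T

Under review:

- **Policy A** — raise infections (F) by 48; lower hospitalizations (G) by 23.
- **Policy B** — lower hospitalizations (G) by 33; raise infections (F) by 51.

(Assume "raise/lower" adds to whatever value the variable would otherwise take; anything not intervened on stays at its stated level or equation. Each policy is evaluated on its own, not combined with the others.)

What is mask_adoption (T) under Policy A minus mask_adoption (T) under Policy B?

-103

Policy A (F + 48, G − 23):
  F = 134 + 48 = 182
  G = 32 − 23 = 9
  P = 142 − 2·9 = 124
  T = 130 + 182 − 6·9 + 2·124 = 506
Policy B (G − 33, F + 51):
  F = 134 + 51 = 185
  G = 32 − 33 = -1
  P = 142 − 2·(-1) = 144
  T = 130 + 185 − 6·(-1) + 2·144 = 609
T: 506 − 609 = -103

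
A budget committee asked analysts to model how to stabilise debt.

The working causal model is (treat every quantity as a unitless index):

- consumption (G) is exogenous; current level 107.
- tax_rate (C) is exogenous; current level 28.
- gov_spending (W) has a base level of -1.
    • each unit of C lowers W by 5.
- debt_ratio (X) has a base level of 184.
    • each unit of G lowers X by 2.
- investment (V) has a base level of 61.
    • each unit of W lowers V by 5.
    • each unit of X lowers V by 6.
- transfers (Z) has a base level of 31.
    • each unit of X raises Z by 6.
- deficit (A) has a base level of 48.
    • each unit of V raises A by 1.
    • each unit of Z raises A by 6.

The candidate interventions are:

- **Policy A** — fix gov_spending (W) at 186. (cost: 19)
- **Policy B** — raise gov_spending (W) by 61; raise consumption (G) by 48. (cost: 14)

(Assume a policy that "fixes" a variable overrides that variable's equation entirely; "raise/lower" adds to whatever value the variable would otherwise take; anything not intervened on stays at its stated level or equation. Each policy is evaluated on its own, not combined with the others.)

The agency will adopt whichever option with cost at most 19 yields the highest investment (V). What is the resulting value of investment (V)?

1217

Policy A (W := 186):
  G = 107
  C = 28
  W = 186
  X = 184 − 2·107 = -30
  V = 61 − 5·186 − 6·(-30) = -689
Policy B (W + 61, G + 48):
  G = 107 + 48 = 155
  C = 28
  W = -1 − 5·28 (+61 from intervention) = -80
  X = 184 − 2·155 = -126
  V = 61 − 5·(-80) − 6·(-126) = 1217
Comparing — Policy A: V=-689, Policy B: V=1217. Highest is 1217 (Policy B).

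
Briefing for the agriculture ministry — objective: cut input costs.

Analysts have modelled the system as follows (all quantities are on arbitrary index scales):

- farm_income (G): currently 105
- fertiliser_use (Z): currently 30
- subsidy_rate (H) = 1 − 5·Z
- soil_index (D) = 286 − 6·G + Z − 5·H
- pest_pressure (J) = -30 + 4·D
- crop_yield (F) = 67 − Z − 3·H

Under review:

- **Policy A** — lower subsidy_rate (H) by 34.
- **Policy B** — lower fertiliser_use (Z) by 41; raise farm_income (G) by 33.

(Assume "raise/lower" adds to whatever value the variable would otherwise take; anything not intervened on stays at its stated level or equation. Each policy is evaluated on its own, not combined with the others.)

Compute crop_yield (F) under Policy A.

Policy A (H − 34):
  Z = 30
  H = 1 − 5·30 (−34 from intervention) = -183
  F = 67 − 30 − 3·(-183) = 586

586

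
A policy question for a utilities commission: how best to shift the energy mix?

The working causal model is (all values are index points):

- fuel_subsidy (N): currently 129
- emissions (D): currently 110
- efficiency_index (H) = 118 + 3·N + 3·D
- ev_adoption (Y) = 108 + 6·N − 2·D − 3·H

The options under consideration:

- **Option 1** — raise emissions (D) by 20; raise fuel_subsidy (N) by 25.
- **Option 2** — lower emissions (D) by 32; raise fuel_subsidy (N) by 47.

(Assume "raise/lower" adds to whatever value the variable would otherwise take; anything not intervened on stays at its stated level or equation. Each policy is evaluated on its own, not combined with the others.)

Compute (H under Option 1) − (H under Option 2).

Option 1 (D + 20, N + 25):
  N = 129 + 25 = 154
  D = 110 + 20 = 130
  H = 118 + 3·154 + 3·130 = 970
Option 2 (D − 32, N + 47):
  N = 129 + 47 = 176
  D = 110 − 32 = 78
  H = 118 + 3·176 + 3·78 = 880
H: 970 − 880 = 90

90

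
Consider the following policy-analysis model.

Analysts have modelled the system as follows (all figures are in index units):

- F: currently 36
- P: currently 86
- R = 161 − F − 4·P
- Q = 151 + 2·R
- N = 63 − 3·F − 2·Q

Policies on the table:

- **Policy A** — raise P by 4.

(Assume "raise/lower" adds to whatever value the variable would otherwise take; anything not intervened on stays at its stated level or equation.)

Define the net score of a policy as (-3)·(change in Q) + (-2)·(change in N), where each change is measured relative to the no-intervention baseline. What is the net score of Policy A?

Baseline:
  F = 36
  P = 86
  R = 161 − 36 − 4·86 = -219
  Q = 151 + 2·(-219) = -287
  N = 63 − 3·36 − 2·(-287) = 529
Policy A (P + 4):
  F = 36
  P = 86 + 4 = 90
  R = 161 − 36 − 4·90 = -235
  Q = 151 + 2·(-235) = -319
  N = 63 − 3·36 − 2·(-319) = 593
ΔQ = -319 − (-287) = -32; ΔN = 593 − 529 = 64
Score = (-3)·(-32) + (-2)·64 = -32

-32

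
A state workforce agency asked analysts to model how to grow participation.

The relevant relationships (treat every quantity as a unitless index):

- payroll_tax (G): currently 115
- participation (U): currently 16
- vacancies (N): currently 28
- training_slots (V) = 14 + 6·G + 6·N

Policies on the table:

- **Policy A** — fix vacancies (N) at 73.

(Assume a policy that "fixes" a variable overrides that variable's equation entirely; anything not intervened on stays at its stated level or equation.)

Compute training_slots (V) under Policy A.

Policy A (N := 73):
  G = 115
  N = 73
  V = 14 + 6·115 + 6·73 = 1142

1142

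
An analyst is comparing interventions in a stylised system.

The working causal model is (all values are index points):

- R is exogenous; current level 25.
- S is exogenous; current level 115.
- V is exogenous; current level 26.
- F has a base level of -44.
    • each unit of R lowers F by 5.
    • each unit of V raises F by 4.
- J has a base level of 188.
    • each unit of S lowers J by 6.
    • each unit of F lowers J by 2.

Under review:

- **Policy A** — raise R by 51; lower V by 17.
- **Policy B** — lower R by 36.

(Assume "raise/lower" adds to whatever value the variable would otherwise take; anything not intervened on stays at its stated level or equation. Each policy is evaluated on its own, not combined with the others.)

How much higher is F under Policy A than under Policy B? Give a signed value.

Policy A (R + 51, V − 17):
  R = 25 + 51 = 76
  V = 26 − 17 = 9
  F = -44 − 5·76 + 4·9 = -388
Policy B (R − 36):
  R = 25 − 36 = -11
  V = 26
  F = -44 − 5·(-11) + 4·26 = 115
F: -388 − 115 = -503

-503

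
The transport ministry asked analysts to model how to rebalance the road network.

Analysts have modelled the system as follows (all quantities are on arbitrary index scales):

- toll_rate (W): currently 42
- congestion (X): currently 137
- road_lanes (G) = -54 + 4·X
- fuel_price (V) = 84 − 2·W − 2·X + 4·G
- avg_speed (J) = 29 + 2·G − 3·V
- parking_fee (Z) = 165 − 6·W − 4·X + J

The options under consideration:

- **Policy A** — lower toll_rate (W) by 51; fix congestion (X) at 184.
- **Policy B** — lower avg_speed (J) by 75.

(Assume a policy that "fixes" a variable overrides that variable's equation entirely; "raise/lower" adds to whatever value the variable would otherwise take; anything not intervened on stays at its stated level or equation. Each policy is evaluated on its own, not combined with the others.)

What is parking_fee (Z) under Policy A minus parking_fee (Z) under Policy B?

Policy A (W − 51, X := 184):
  W = 42 − 51 = -9
  X = 184
  G = -54 + 4·184 = 682
  V = 84 − 2·(-9) − 2·184 + 4·682 = 2462
  J = 29 + 2·682 − 3·2462 = -5993
  Z = 165 − 6·(-9) − 4·184 + (-5993) = -6510
Policy B (J − 75):
  W = 42
  X = 137
  G = -54 + 4·137 = 494
  V = 84 − 2·42 − 2·137 + 4·494 = 1702
  J = 29 + 2·494 − 3·1702 (−75 from intervention) = -4164
  Z = 165 − 6·42 − 4·137 + (-4164) = -4799
Z: -6510 − (-4799) = -1711

-1711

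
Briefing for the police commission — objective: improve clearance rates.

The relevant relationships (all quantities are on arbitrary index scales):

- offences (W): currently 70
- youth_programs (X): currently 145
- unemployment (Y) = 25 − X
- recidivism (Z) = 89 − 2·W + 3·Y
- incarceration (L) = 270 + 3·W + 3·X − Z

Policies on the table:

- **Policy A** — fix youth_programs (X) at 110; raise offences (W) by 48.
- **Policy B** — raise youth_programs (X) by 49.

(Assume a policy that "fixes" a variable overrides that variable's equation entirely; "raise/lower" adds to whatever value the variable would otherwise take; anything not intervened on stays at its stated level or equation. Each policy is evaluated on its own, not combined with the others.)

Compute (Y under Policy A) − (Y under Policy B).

Policy A (X := 110, W + 48):
  X = 110
  Y = 25 − 110 = -85
Policy B (X + 49):
  X = 145 + 49 = 194
  Y = 25 − 194 = -169
Y: -85 − (-169) = 84

84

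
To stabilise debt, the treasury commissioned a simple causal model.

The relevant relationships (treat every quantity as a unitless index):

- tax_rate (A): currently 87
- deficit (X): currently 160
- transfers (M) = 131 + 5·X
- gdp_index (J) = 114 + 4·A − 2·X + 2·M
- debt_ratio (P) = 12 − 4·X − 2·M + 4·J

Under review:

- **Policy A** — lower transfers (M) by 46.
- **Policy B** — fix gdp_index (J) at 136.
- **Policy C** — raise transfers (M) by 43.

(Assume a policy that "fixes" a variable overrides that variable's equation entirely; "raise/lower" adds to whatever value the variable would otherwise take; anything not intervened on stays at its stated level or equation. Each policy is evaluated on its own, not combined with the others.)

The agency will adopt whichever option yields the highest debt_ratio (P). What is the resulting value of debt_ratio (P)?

5784

Policy A (M − 46):
  A = 87
  X = 160
  M = 131 + 5·160 (−46 from intervention) = 885
  J = 114 + 4·87 − 2·160 + 2·885 = 1912
  P = 12 − 4·160 − 2·885 + 4·1912 = 5250
Policy B (J := 136):
  A = 87
  X = 160
  M = 131 + 5·160 = 931
  J = 136
  P = 12 − 4·160 − 2·931 + 4·136 = -1946
Policy C (M + 43):
  A = 87
  X = 160
  M = 131 + 5·160 (+43 from intervention) = 974
  J = 114 + 4·87 − 2·160 + 2·974 = 2090
  P = 12 − 4·160 − 2·974 + 4·2090 = 5784
Comparing — Policy A: P=5250, Policy B: P=-1946, Policy C: P=5784. Highest is 5784 (Policy C).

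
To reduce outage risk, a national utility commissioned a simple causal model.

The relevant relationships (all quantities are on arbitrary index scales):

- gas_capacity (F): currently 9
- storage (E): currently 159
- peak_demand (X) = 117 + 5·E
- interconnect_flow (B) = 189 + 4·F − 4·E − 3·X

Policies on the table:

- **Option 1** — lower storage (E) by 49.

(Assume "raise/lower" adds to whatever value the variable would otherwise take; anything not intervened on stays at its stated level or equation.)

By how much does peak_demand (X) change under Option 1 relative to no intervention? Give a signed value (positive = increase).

-245

Baseline:
  E = 159
  X = 117 + 5·159 = 912
Option 1 (E − 49):
  E = 159 − 49 = 110
  X = 117 + 5·110 = 667
Change in X: 667 − 912 = -245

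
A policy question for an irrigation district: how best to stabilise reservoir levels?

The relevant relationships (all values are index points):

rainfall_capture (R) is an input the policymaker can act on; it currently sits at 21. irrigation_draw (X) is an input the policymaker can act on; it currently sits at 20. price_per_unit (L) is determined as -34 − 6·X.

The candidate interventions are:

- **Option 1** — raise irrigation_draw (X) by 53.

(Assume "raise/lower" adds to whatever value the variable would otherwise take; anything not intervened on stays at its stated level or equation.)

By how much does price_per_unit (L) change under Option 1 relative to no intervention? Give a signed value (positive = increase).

-318

Baseline:
  X = 20
  L = -34 − 6·20 = -154
Option 1 (X + 53):
  X = 20 + 53 = 73
  L = -34 − 6·73 = -472
Change in L: -472 − (-154) = -318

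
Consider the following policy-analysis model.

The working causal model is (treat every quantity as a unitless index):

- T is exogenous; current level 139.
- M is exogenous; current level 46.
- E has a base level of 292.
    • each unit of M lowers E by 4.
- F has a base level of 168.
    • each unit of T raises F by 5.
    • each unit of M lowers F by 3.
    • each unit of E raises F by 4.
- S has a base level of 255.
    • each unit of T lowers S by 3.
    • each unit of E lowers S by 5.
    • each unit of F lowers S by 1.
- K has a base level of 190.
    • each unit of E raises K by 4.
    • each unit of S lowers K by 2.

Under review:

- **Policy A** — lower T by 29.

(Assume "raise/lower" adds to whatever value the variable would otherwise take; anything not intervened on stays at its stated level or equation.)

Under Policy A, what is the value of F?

1012

Policy A (T − 29):
  T = 139 − 29 = 110
  M = 46
  E = 292 − 4·46 = 108
  F = 168 + 5·110 − 3·46 + 4·108 = 1012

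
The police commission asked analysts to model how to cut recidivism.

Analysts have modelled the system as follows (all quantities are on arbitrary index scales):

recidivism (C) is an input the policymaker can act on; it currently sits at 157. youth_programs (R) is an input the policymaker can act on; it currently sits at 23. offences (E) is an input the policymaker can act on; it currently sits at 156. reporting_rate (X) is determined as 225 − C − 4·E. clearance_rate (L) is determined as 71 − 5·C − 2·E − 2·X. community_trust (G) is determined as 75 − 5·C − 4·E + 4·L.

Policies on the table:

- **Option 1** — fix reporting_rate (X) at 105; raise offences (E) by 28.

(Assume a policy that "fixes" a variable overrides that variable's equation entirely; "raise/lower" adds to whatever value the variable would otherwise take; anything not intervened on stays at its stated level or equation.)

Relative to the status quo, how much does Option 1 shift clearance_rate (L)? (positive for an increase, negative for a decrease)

Baseline:
  C = 157
  E = 156
  X = 225 − 157 − 4·156 = -556
  L = 71 − 5·157 − 2·156 − 2·(-556) = 86
Option 1 (X := 105, E + 28):
  C = 157
  E = 156 + 28 = 184
  X = 105
  L = 71 − 5·157 − 2·184 − 2·105 = -1292
Change in L: -1292 − 86 = -1378

-1378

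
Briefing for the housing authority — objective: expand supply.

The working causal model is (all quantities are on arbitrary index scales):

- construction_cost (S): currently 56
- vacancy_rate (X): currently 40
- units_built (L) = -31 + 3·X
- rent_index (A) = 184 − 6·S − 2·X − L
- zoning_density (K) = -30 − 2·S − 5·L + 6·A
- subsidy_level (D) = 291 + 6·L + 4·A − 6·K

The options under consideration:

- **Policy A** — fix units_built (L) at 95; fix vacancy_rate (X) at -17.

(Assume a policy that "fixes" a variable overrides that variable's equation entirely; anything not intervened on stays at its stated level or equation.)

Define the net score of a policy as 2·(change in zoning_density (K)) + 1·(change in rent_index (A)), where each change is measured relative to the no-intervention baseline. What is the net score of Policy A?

1344

Baseline:
  S = 56
  X = 40
  L = -31 + 3·40 = 89
  A = 184 − 6·56 − 2·40 − 89 = -321
  K = -30 − 2·56 − 5·89 + 6·(-321) = -2513
Policy A (L := 95, X := -17):
  S = 56
  X = -17
  L = 95
  A = 184 − 6·56 − 2·(-17) − 95 = -213
  K = -30 − 2·56 − 5·95 + 6·(-213) = -1895
ΔK = -1895 − (-2513) = 618; ΔA = -213 − (-321) = 108
Score = 2·618 + 1·108 = 1344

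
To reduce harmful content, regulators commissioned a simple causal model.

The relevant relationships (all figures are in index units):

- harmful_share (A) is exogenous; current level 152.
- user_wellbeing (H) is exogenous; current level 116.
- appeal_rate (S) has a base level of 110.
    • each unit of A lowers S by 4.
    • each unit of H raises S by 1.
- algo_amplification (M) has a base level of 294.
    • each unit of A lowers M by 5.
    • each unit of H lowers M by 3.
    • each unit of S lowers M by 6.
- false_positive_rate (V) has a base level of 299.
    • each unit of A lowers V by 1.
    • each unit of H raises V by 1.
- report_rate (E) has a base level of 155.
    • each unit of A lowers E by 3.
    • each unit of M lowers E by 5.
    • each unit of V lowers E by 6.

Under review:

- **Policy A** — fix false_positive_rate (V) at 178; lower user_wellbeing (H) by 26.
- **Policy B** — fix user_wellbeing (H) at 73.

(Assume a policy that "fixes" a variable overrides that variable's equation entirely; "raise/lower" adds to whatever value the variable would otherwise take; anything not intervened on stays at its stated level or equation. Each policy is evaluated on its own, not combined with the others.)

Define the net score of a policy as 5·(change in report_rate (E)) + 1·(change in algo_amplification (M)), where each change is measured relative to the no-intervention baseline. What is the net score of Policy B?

-7998

Baseline:
  A = 152
  H = 116
  S = 110 − 4·152 + 116 = -382
  M = 294 − 5·152 − 3·116 − 6·(-382) = 1478
  V = 299 − 152 + 116 = 263
  E = 155 − 3·152 − 5·1478 − 6·263 = -9269
Policy B (H := 73):
  A = 152
  H = 73
  S = 110 − 4·152 + 73 = -425
  M = 294 − 5·152 − 3·73 − 6·(-425) = 1865
  V = 299 − 152 + 73 = 220
  E = 155 − 3·152 − 5·1865 − 6·220 = -10946
ΔE = -10946 − (-9269) = -1677; ΔM = 1865 − 1478 = 387
Score = 5·(-1677) + 1·387 = -7998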